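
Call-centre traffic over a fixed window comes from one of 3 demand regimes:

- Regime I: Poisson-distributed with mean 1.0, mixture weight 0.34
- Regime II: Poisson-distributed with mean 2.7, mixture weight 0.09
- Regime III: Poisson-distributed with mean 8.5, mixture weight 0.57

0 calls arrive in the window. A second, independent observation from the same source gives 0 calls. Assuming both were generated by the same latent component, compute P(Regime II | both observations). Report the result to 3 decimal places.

0.009

P(component k | x) = π_k·f_k(x) / marginal(x), where marginal(x) = Σ_j π_j·f_j(x).
Since both observations come from the same component, the likelihood for component k is f_k(x₁)·f_k(x₂).
  L_I = [e^(−1.0)·1.0^0/0! = 0.367879] × [0.367879] = 0.135335
  L_II = [e^(−2.7)·2.7^0/0! = 0.0672055] × [0.0672055] = 0.00451658
  L_III = [e^(−8.5)·8.5^0/0! = 0.000203468] × [0.000203468] = 4.13994e-08
Prior × likelihood for each component:
  π_I·L_I = 0.34 × 0.135335 = 0.046014
  π_II·L_II = 0.09 × 0.00451658 = 0.000406492
  π_III·L_III = 0.57 × 4.13994e-08 = 2.35976e-08
Evidence: 0.046014 + 0.000406492 + 2.35976e-08 = 0.0464205
So the posterior for Regime II is 0.000406492 / 0.0464205 ≈ 0.009.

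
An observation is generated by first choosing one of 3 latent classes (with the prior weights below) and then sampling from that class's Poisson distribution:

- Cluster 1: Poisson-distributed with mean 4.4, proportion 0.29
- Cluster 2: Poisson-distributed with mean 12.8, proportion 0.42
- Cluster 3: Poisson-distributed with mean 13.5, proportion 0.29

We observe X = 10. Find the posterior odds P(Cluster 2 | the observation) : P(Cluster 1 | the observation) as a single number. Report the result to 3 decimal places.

14.137

Only the two components matter; the odds are (w_i f_i(x)) / (w_j f_j(x)).
Poisson probabilities:
  p_1 = e^(−4.4)·4.4^10/10! = 0.0092017
  p_2 = e^(−12.8)·12.8^10/10! = 0.0898188
  p_3 = e^(−13.5)·13.5^10/10! = 0.0759625
0.0377239 / 0.00266849 ≈ 14.137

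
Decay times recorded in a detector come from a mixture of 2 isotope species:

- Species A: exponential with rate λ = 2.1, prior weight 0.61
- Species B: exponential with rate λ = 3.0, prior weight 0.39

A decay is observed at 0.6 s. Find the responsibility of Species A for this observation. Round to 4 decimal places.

Posterior ∝ prior × likelihood, so P(k | x) ∝ w_k f_k(x); normalise over all components.
Component likelihoods at x = 0.6 s:
  p_A = 0.595673
  p_B = 0.495897
Unnormalised posteriors:
  w_A·p_A = 0.61 × 0.595673 = 0.363361
  w_B·p_B = 0.39 × 0.495897 = 0.1934
Marginal: 0.363361 + 0.1934 = 0.556761
P(Species A | 0.6 s) ≈ 0.6526

0.6526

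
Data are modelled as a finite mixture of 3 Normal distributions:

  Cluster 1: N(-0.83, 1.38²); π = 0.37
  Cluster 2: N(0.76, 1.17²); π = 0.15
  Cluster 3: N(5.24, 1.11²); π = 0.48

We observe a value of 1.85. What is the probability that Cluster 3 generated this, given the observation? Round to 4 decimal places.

0.0319

By Bayes' theorem, P(k | x) = π_k f_k(x) / Σ_j π_j f_j(x).
Evaluate each component's likelihood at the observed value:
  L_1 = 0.0438597
  L_2 = 0.220931
  L_3 = 0.00339001
Prior × likelihood for each component:
  π_1·L_1 = 0.37 × 0.0438597 = 0.0162281
  π_2·L_2 = 0.15 × 0.220931 = 0.0331397
  π_3·L_3 = 0.48 × 0.00339001 = 0.00162721
Sum: 0.0162281 + 0.0331397 + 0.00162721 = 0.050995
Responsibility of Cluster 3: 0.00162721 / 0.050995 ≈ 0.0319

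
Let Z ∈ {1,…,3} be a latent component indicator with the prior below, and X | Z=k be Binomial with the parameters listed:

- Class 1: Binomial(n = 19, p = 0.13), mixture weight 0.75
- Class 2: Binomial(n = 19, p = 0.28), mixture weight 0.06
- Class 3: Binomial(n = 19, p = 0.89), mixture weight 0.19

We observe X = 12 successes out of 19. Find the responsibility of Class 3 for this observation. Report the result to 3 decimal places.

0.867

Posterior ∝ prior × likelihood, so P(k | x) ∝ π_k f_k(x); normalise over all components.
Component likelihoods at x = 12 successes out of 19:
  f_1 = C(19,12)·0.13^12·0.87^7 = 50388·2.32981e-11·0.377255 = 4.42876e-07
  f_2 = C(19,12)·0.28^12·0.72^7 = 50388·2.32218e-07·0.100306 = 0.00117368
  f_3 = C(19,12)·0.89^12·0.11^7 = 50388·0.24699·1.94872e-07 = 0.00242525
Multiply by the mixture weights:
  π_1·f_1 = 0.75 × 4.42876e-07 = 3.32157e-07
  π_2·f_2 = 0.06 × 0.00117368 = 7.0421e-05
  π_3·f_3 = 0.19 × 0.00242525 = 0.000460797
Evidence: 3.32157e-07 + 7.0421e-05 + 0.000460797 = 0.00053155
P(Class 3 | data) = 0.000460797 / 0.00053155 ≈ 0.867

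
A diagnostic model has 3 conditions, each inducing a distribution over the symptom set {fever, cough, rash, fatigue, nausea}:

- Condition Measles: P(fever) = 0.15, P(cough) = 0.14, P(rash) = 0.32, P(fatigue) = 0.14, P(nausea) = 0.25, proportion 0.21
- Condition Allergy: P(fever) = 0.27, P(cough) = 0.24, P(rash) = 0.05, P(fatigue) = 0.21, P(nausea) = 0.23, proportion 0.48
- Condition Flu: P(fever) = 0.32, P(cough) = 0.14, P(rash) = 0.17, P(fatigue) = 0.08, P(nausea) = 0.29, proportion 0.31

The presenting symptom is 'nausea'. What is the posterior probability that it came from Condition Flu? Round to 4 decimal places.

By Bayes' theorem, P(k | x) = π_k f_k(x) / Σ_j π_j f_j(x).
Evaluate each component's likelihood at the observed value:
  L_Measles = P(nausea | comp) = 0.25
  L_Allergy = P(nausea | comp) = 0.23
  L_Flu = P(nausea | comp) = 0.29
Multiply by the mixture weights:
  π_Measles·L_Measles = 0.21 × 0.25 = 0.0525
  π_Allergy·L_Allergy = 0.48 × 0.23 = 0.1104
  π_Flu·L_Flu = 0.31 × 0.29 = 0.0899
Sum: 0.0525 + 0.1104 + 0.0899 = 0.2528
So the posterior for Condition Flu is 0.0899 / 0.2528 ≈ 0.3556.

0.3556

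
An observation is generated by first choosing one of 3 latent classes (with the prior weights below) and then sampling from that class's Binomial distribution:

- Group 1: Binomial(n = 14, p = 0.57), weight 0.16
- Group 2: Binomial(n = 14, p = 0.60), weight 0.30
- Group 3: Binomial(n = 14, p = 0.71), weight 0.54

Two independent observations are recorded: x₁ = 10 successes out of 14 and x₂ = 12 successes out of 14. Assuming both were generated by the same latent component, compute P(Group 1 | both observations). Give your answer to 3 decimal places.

The responsibility of component k is π_k f_k(x) divided by Σ_j π_j f_j(x).
Since both observations come from the same component, the likelihood for component k is f_k(x₁)·f_k(x₂).
  p_1 = [0.123896] × [0.0197914] = 0.00245207
  p_2 = [0.154948] × [0.031694] = 0.00491092
  p_3 = [0.230467] × [0.125585] = 0.0289432
Prior × likelihood for each component:
  π_1·p_1 = 0.16 × 0.00245207 = 0.000392331
  π_2·p_2 = 0.30 × 0.00491092 = 0.00147328
  π_3·p_3 = 0.54 × 0.0289432 = 0.0156293
Denominator: 0.000392331 + 0.00147328 + 0.0156293 = 0.017495
P(Group 1 | data) = 0.000392331 / 0.017495 ≈ 0.022

0.022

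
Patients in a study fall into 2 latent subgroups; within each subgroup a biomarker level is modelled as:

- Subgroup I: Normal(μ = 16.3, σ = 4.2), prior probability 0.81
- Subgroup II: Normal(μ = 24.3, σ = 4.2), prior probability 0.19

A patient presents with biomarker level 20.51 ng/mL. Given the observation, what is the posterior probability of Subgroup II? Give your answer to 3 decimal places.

0.205

Posterior ∝ prior × likelihood, so P(k | x) ∝ P(Z=k) f_k(x); normalise over all components.
Evaluate each component's likelihood at the observed value:
  L_I = 0.0574749
  L_II = 0.0632178
Prior × likelihood for each component:
  P(Z=I)·L_I = 0.81 × 0.0574749 = 0.0465547
  P(Z=II)·L_II = 0.19 × 0.0632178 = 0.0120114
Marginal: 0.0465547 + 0.0120114 = 0.0585661
So the posterior for Subgroup II is 0.0120114 / 0.0585661 ≈ 0.205.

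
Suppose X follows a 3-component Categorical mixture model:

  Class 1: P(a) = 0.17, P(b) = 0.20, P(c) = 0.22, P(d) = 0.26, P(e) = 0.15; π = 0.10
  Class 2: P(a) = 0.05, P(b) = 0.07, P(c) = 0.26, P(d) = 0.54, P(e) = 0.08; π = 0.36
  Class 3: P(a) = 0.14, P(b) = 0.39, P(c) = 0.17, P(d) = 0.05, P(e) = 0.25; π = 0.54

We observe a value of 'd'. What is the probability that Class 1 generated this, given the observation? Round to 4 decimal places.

Posterior ∝ prior × likelihood, so P(k | x) ∝ π_k f_k(x); normalise over all components.
Component likelihoods at x = 'd':
  L_1 = 0.26
  L_2 = 0.54
  L_3 = 0.05
Unnormalised posteriors:
  π_1·L_1 = 0.10 × 0.26 = 0.026
  π_2·L_2 = 0.36 × 0.54 = 0.1944
  π_3·L_3 = 0.54 × 0.05 = 0.027
Evidence: 0.026 + 0.1944 + 0.027 = 0.2474
P(Class 1 | data) = 0.026 / 0.2474 ≈ 0.1051

0.1051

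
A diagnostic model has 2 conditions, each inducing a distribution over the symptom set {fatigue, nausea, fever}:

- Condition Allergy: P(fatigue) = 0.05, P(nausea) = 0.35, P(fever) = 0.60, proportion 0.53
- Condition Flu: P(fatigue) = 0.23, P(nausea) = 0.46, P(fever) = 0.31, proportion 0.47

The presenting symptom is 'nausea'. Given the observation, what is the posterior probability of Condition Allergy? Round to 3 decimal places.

By Bayes' theorem, P(k | x) = w_k f_k(x) / Σ_j w_j f_j(x).
Evaluate each component's likelihood at the observed value:
  f_Allergy = P(nausea | comp) = 0.35
  f_Flu = P(nausea | comp) = 0.46
Prior × likelihood for each component:
  w_Allergy·f_Allergy = 0.53 × 0.35 = 0.1855
  w_Flu·f_Flu = 0.47 × 0.46 = 0.2162
Marginal: 0.1855 + 0.2162 = 0.4017
Responsibility of Condition Allergy: 0.1855 / 0.4017 ≈ 0.462

0.462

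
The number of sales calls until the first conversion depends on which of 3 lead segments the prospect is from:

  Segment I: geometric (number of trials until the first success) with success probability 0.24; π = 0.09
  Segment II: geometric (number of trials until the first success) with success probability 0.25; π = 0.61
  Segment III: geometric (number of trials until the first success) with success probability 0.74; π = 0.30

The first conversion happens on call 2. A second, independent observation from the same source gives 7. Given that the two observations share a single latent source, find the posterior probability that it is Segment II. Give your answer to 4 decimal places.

0.8682

P(component k | x) = π_k·f_k(x) / marginal(x), where marginal(x) = Σ_j π_j·f_j(x).
Since both observations come from the same component, the likelihood for component k is f_k(x₁)·f_k(x₂).
  p_I = [0.1824] × [0.046248] = 0.00843563
  p_II = [0.1875] × [0.0444946] = 0.00834274
  p_III = [0.1924] × [0.000228598] = 4.39822e-05
Prior × likelihood for each component:
  π_I·p_I = 0.09 × 0.00843563 = 0.000759207
  π_II·p_II = 0.61 × 0.00834274 = 0.00508907
  π_III·p_III = 0.30 × 4.39822e-05 = 1.31947e-05
Normaliser: 0.000759207 + 0.00508907 + 1.31947e-05 = 0.00586147
P(Segment II | x) ≈ 0.8682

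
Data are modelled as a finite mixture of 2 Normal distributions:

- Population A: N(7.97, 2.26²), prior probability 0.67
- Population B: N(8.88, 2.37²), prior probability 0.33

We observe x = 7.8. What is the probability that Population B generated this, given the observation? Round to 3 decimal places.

Posterior ∝ prior × likelihood, so P(k | x) ∝ w_k f_k(x); normalise over all components.
Component likelihoods at x = 7.8:
  L_A = (1/(2.26·√(2π)))·exp(−(7.8−7.97)²/(2·2.26²)) = 0.176523·exp(-0.00283) = 0.176024
  L_B = (1/(2.37·√(2π)))·exp(−(7.8−8.88)²/(2·2.37²)) = 0.168330·exp(-0.10383) = 0.151729
Unnormalised posteriors:
  w_A·L_A = 0.67 × 0.176024 = 0.117936
  w_B·L_B = 0.33 × 0.151729 = 0.0500706
Marginal: 0.117936 + 0.0500706 = 0.168007
P(Population B | x) ≈ 0.298

0.298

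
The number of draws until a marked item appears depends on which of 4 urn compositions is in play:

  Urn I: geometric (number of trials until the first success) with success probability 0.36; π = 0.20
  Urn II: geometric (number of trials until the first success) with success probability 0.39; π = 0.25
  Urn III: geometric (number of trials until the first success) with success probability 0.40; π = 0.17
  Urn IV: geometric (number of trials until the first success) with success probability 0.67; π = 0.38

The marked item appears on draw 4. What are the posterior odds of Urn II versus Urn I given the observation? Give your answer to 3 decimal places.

1.173

Posterior odds = (w_i f_i(x)) / (w_j f_j(x)); the normalising sum cancels.
Component likelihoods at x = 4:
  f_I = 0.36·(1−0.36)^3 = 0.36·0.262144 = 0.0943718
  f_II = 0.39·(1−0.39)^3 = 0.39·0.226981 = 0.0885226
  f_III = 0.40·(1−0.40)^3 = 0.40·0.216 = 0.0864
  f_IV = 0.67·(1−0.67)^3 = 0.67·0.035937 = 0.0240778
Odds = (0.25/0.20) × (0.0885226/0.0943718) = 1.25 × 0.938019 ≈ 1.173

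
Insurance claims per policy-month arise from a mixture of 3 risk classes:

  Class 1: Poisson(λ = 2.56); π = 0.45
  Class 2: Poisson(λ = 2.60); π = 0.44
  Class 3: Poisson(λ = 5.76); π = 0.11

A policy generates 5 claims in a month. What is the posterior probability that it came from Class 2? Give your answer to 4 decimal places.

Posterior ∝ prior × likelihood, so P(k | x) ∝ π_k f_k(x); normalise over all components.
Component likelihoods at x = 5 claims:
  p_1 = 0.0708312
  p_2 = 0.0735394
  p_3 = 0.166493
Prior × likelihood for each component:
  π_1·p_1 = 0.45 × 0.0708312 = 0.031874
  π_2·p_2 = 0.44 × 0.0735394 = 0.0323573
  π_3·p_3 = 0.11 × 0.166493 = 0.0183142
Normaliser: 0.031874 + 0.0323573 + 0.0183142 = 0.0825456
So the posterior for Class 2 is 0.0323573 / 0.0825456 ≈ 0.3920.

0.3920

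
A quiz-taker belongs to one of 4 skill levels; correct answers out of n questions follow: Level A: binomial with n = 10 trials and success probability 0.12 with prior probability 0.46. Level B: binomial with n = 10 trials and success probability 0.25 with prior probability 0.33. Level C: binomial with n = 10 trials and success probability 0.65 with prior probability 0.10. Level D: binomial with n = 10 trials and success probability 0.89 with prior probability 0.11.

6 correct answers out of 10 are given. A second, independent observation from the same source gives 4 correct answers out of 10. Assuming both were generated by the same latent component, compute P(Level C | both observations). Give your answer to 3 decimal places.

0.676

Apply Bayes' rule: the posterior for each component is proportional to its prior times its likelihood at x.
Since both observations come from the same component, the likelihood for component k is f_k(x₁)·f_k(x₂).
  L_A = [C(10,6)·0.12^6·0.88^4 = 210·2.98598e-06·0.599695 = 0.000376043] × [0.0202228] = 7.60462e-06
  L_B = [C(10,6)·0.25^6·0.75^4 = 210·0.000244141·0.316406 = 0.016222] × [0.145998] = 0.00236838
  L_C = [C(10,6)·0.65^6·0.35^4 = 210·0.0754189·0.0150062 = 0.237668] × [0.0689098] = 0.0163777
  L_D = [C(10,6)·0.89^6·0.11^4 = 210·0.496981·0.00014641 = 0.0152802] × [0.000233419] = 3.56669e-06
Multiply by the mixture weights:
  P(Z=A)·L_A = 0.46 × 7.60462e-06 = 3.49813e-06
  P(Z=B)·L_B = 0.33 × 0.00236838 = 0.000781565
  P(Z=C)·L_C = 0.10 × 0.0163777 = 0.00163777
  P(Z=D)·L_D = 0.11 × 3.56669e-06 = 3.92336e-07
Normaliser: 3.49813e-06 + 0.000781565 + 0.00163777 + 3.92336e-07 = 0.00242322
So the posterior for Level C is 0.00163777 / 0.00242322 ≈ 0.676.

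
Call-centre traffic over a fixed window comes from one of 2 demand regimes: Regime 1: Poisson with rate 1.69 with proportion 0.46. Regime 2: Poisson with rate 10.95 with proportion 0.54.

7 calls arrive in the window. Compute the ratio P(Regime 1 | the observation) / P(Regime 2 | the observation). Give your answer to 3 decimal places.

0.019

Posterior odds = (P(Z=i) f_i(x)) / (P(Z=j) f_j(x)); the normalising sum cancels.
Component likelihoods at x = 7 calls:
  L_1 = 0.00144151
  L_2 = 0.0657573
Odds = (0.46/0.54) × (0.00144151/0.0657573) = 0.851852 × 0.0219217 ≈ 0.019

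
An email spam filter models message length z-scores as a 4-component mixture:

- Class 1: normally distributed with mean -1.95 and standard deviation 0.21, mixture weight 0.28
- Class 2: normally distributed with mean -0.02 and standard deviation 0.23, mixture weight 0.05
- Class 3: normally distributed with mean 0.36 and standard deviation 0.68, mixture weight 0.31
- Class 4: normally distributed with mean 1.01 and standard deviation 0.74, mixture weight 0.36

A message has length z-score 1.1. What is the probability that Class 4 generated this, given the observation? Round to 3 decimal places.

0.657

The responsibility of component k is π_k f_k(x) divided by Σ_j π_j f_j(x).
Normal densities:
  L_1 = (1/(0.21·√(2π)))·exp(−(1.1−-1.95)²/(2·0.21²)) = 1.899725·exp(-105.47052) = 2.97458e-46
  L_2 = (1/(0.23·√(2π)))·exp(−(1.1−-0.02)²/(2·0.23²)) = 1.734532·exp(-11.85633) = 1.23039e-05
  L_3 = (1/(0.68·√(2π)))·exp(−(1.1−0.36)²/(2·0.68²)) = 0.586680·exp(-0.59213) = 0.324521
  L_4 = (1/(0.74·√(2π)))·exp(−(1.1−1.01)²/(2·0.74²)) = 0.539111·exp(-0.00740) = 0.535139
Prior × likelihood for each component:
  π_1·L_1 = 0.28 × 2.97458e-46 = 8.32882e-47
  π_2·L_2 = 0.05 × 1.23039e-05 = 6.15194e-07
  π_3·L_3 = 0.31 × 0.324521 = 0.100602
  π_4·L_4 = 0.36 × 0.535139 = 0.19265
Normaliser: 8.32882e-47 + 6.15194e-07 + 0.100602 + 0.19265 = 0.293252
P(Class 4 | x) = 0.19265 / 0.293252 ≈ 0.657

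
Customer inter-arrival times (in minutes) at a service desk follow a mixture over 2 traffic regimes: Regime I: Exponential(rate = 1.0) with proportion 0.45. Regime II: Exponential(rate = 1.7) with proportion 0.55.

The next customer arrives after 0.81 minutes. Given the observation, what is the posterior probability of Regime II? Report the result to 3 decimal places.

0.541

By Bayes' theorem, P(k | x) = P(Z=k) f_k(x) / Σ_j P(Z=j) f_j(x).
Exponential densities:
  L_I = 0.444858
  L_II = 0.428969
Multiply by the mixture weights:
  P(Z=I)·L_I = 0.45 × 0.444858 = 0.200186
  P(Z=II)·L_II = 0.55 × 0.428969 = 0.235933
Normaliser: 0.200186 + 0.235933 = 0.436119
Responsibility of Regime II: 0.235933 / 0.436119 ≈ 0.541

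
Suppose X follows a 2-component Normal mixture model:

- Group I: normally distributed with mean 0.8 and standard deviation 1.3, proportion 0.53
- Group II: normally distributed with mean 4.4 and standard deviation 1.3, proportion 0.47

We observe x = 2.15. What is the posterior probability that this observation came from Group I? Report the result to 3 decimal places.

0.746

By Bayes' theorem, P(k | x) = π_k f_k(x) / Σ_j π_j f_j(x).
Evaluate each component's likelihood at the observed value:
  f_I = (1/(1.3·√(2π)))·exp(−(2.15−0.8)²/(2·1.3²)) = 0.306879·exp(-0.53920) = 0.178976
  f_II = (1/(1.3·√(2π)))·exp(−(2.15−4.4)²/(2·1.3²)) = 0.306879·exp(-1.49778) = 0.068626
Weight by the priors:
  π_I·f_I = 0.53 × 0.178976 = 0.0948572
  π_II·f_II = 0.47 × 0.068626 = 0.0322542
Denominator: 0.0948572 + 0.0322542 = 0.127111
So the posterior for Group I is 0.0948572 / 0.127111 ≈ 0.746.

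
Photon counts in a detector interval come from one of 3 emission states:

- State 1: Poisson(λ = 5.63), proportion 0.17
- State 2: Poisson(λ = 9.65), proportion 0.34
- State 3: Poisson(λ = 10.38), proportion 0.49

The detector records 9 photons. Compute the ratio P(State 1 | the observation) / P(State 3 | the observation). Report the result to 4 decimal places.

Posterior odds = (P(Z=i) f_i(x)) / (P(Z=j) f_j(x)); the normalising sum cancels.
Poisson probabilities:
  f_1 = 0.0561998
  f_2 = 0.128837
  f_3 = 0.119684
Posterior odds = (P(Z=1)·f_1) / (P(Z=3)·f_3) = (0.17·0.0561998) / (0.49·0.119684) = 0.00955396 / 0.0586452 ≈ 0.1629

0.1629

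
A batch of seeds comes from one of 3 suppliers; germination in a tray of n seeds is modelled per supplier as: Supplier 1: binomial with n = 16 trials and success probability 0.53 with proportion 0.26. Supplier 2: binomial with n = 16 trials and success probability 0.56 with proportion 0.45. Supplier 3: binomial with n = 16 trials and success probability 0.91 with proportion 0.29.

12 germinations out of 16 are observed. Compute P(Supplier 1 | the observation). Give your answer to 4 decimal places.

Apply Bayes' rule: the posterior for each component is proportional to its prior times its likelihood at x.
Component likelihoods at x = 12 germinations out of 16:
  p_1 = 0.0436288
  p_2 = 0.0648841
  p_3 = 0.0385069
Unnormalised posteriors:
  w_1·p_1 = 0.26 × 0.0436288 = 0.0113435
  w_2·p_2 = 0.45 × 0.0648841 = 0.0291979
  w_3·p_3 = 0.29 × 0.0385069 = 0.011167
Evidence: 0.0113435 + 0.0291979 + 0.011167 = 0.0517083
P(Supplier 1 | data) ≈ 0.2194

0.2194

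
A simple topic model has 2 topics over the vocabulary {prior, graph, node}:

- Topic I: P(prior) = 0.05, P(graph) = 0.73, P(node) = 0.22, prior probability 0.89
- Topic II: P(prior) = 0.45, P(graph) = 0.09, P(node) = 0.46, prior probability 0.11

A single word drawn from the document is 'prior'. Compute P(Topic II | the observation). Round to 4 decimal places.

P(component k | x) = π_k·f_k(x) / marginal(x), where marginal(x) = Σ_j π_j·f_j(x).
Evaluate each component's likelihood at the observed value:
  L_I = 0.05
  L_II = 0.45
Prior × likelihood for each component:
  π_I·L_I = 0.89 × 0.05 = 0.0445
  π_II·L_II = 0.11 × 0.45 = 0.0495
Sum: 0.0445 + 0.0495 = 0.094
So the posterior for Topic II is 0.0495 / 0.094 ≈ 0.5266.

0.5266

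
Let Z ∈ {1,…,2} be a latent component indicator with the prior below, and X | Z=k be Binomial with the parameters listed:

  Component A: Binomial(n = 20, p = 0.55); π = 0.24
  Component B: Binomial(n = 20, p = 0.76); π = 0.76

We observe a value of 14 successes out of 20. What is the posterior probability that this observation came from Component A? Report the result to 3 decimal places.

0.129

Posterior ∝ prior × likelihood, so P(k | x) ∝ w_k f_k(x); normalise over all components.
Binomial probabilities:
  f_A = C(20,14)·0.55^14·0.45^6 = 38760·0.000231781·0.00830377 = 0.0745996
  f_B = C(20,14)·0.76^14·0.24^6 = 38760·0.0214482·0.000191103 = 0.15887
Unnormalised posteriors:
  w_A·f_A = 0.24 × 0.0745996 = 0.0179039
  w_B·f_B = 0.76 × 0.15887 = 0.120741
Sum: 0.0179039 + 0.120741 = 0.138645
Responsibility of Component A: 0.0179039 / 0.138645 ≈ 0.129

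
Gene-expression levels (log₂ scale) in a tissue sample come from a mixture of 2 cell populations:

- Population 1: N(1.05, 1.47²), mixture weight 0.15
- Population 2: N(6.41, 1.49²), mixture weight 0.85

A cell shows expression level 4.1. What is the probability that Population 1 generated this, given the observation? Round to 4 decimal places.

0.0647

Posterior ∝ prior × likelihood, so P(k | x) ∝ P(Z=k) f_k(x); normalise over all components.
Normal densities:
  p_1 = (1/(1.47·√(2π)))·exp(−(4.1−1.05)²/(2·1.47²)) = 0.271389·exp(-2.15246) = 0.0315349
  p_2 = (1/(1.49·√(2π)))·exp(−(4.1−6.41)²/(2·1.49²)) = 0.267746·exp(-1.20177) = 0.0805011
Weight by the priors:
  P(Z=1)·p_1 = 0.15 × 0.0315349 = 0.00473023
  P(Z=2)·p_2 = 0.85 × 0.0805011 = 0.0684259
Evidence: 0.00473023 + 0.0684259 = 0.0731561
P(Population 1 | x) ≈ 0.0647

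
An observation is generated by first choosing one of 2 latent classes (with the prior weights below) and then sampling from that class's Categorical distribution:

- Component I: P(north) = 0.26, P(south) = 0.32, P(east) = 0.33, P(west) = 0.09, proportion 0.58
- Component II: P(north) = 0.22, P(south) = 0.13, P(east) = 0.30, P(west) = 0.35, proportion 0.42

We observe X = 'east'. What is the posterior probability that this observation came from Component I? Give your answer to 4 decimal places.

Apply Bayes' rule: the posterior for each component is proportional to its prior times its likelihood at x.
Evaluate each component's likelihood at the observed value:
  p_I = P(east | comp) = 0.33
  p_II = P(east | comp) = 0.30
Unnormalised posteriors:
  π_I·p_I = 0.58 × 0.33 = 0.1914
  π_II·p_II = 0.42 × 0.3 = 0.126
Marginal: 0.1914 + 0.126 = 0.3174
Responsibility of Component I: 0.1914 / 0.3174 ≈ 0.6030

0.6030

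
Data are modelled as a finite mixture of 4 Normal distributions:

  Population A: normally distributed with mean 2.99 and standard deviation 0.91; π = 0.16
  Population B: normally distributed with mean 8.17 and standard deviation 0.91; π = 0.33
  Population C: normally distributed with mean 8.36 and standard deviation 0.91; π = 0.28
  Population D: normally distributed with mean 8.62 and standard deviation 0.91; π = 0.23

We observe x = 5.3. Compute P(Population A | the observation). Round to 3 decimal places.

0.642

Apply Bayes' rule: the posterior for each component is proportional to its prior times its likelihood at x.
Evaluate each component's likelihood at the observed value:
  f_A = 0.0174831
  f_B = 0.00303361
  f_C = 0.00153643
  f_D = 0.000564335
Weight by the priors:
  π_A·f_A = 0.16 × 0.0174831 = 0.00279729
  π_B·f_B = 0.33 × 0.00303361 = 0.00100109
  π_C·f_C = 0.28 × 0.00153643 = 0.000430201
  π_D·f_D = 0.23 × 0.000564335 = 0.000129797
Normaliser: 0.00279729 + 0.00100109 + 0.000430201 + 0.000129797 = 0.00435838
Responsibility of Population A: 0.00279729 / 0.00435838 ≈ 0.642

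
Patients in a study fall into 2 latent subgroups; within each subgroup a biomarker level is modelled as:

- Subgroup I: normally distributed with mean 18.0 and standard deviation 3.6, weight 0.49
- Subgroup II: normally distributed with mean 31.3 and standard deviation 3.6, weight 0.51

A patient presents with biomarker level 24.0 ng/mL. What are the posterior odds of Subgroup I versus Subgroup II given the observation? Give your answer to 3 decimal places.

1.872

Posterior odds = (π_i f_i(x)) / (π_j f_j(x)); the normalising sum cancels.
Normal densities:
  L_I = 0.0276325
  L_II = 0.0141815
Posterior odds = (π_I·L_I) / (π_II·L_II) = (0.49·0.0276325) / (0.51·0.0141815) = 0.0135399 / 0.00723259 ≈ 1.872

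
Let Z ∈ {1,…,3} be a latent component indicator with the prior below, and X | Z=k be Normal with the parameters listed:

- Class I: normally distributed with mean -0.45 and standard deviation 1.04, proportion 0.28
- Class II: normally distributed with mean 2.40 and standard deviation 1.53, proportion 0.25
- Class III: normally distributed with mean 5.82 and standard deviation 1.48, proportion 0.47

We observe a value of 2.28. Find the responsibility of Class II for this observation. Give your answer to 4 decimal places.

By Bayes' theorem, P(k | x) = π_k f_k(x) / Σ_j π_j f_j(x).
Normal densities:
  p_I = 0.0122348
  p_II = 0.259946
  p_III = 0.0154283
Weight by the priors:
  π_I·p_I = 0.28 × 0.0122348 = 0.00342574
  π_II·p_II = 0.25 × 0.259946 = 0.0649865
  π_III·p_III = 0.47 × 0.0154283 = 0.00725128
Denominator: 0.00342574 + 0.0649865 + 0.00725128 = 0.0756635
P(Class II | the observation) ≈ 0.8589

0.8589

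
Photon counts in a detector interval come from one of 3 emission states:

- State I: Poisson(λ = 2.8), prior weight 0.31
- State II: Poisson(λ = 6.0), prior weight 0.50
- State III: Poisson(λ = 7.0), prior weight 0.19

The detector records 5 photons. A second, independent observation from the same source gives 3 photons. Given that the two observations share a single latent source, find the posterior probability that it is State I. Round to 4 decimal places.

Posterior ∝ prior × likelihood, so P(k | x) ∝ π_k f_k(x); normalise over all components.
Since both observations come from the same component, the likelihood for component k is f_k(x₁)·f_k(x₂).
  f_I = [e^(−2.8)·2.8^5/5! = 0.0872136] × [0.222484] = 0.0194036
  f_II = [e^(−6.0)·6.0^5/5! = 0.160623] × [0.0892351] = 0.0143332
  f_III = [e^(−7.0)·7.0^5/5! = 0.127717] × [0.0521293] = 0.00665777
Weight by the priors:
  π_I·f_I = 0.31 × 0.0194036 = 0.00601512
  π_II·f_II = 0.50 × 0.0143332 = 0.00716661
  π_III·f_III = 0.19 × 0.00665777 = 0.00126498
Evidence: 0.00601512 + 0.00716661 + 0.00126498 = 0.0144467
P(State I | x₁, x₂) = 0.00601512 / 0.0144467 ≈ 0.4164

0.4164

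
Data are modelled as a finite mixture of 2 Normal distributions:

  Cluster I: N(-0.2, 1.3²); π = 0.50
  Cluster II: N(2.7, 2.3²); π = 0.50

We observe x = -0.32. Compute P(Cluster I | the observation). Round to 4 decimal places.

0.8066

P(component k | x) = π_k·f_k(x) / marginal(x), where marginal(x) = Σ_j π_j·f_j(x).
Evaluate each component's likelihood at the observed value:
  p_I = (1/(1.3·√(2π)))·exp(−(-0.32−-0.2)²/(2·1.3²)) = 0.306879·exp(-0.00426) = 0.305574
  p_II = (1/(2.3·√(2π)))·exp(−(-0.32−2.7)²/(2·2.3²)) = 0.173453·exp(-0.86204) = 0.0732491
Multiply by the mixture weights:
  π_I·p_I = 0.50 × 0.305574 = 0.152787
  π_II·p_II = 0.50 × 0.0732491 = 0.0366246
Evidence: 0.152787 + 0.0366246 = 0.189412
P(Cluster I | the observation) = 0.152787 / 0.189412 ≈ 0.8066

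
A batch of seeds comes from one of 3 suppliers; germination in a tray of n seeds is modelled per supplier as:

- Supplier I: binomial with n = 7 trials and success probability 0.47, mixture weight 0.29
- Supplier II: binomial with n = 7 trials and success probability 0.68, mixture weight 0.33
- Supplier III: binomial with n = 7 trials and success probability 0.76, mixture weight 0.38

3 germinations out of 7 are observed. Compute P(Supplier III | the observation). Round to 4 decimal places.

P(component k | x) = P(Z=k)·f_k(x) / marginal(x), where marginal(x) = Σ_j P(Z=j)·f_j(x).
Binomial probabilities:
  L_I = C(7,3)·0.47^3·0.53^4 = 35·0.103823·0.0789048 = 0.286725
  L_II = C(7,3)·0.68^3·0.32^4 = 35·0.314432·0.0104858 = 0.115397
  L_III = C(7,3)·0.76^3·0.24^4 = 35·0.438976·0.00331776 = 0.0509746
Multiply by the mixture weights:
  P(Z=I)·L_I = 0.29 × 0.286725 = 0.0831502
  P(Z=II)·L_II = 0.33 × 0.115397 = 0.038081
  P(Z=III)·L_III = 0.38 × 0.0509746 = 0.0193703
Denominator: 0.0831502 + 0.038081 + 0.0193703 = 0.140602
P(Supplier III | the observation) ≈ 0.1378

0.1378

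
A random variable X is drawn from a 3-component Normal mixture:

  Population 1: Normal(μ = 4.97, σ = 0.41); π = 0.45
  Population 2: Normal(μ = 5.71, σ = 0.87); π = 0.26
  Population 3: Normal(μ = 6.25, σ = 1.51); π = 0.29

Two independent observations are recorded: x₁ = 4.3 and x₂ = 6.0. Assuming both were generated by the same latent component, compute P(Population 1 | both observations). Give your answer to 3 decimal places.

0.175

Apply Bayes' rule: the posterior for each component is proportional to its prior times its likelihood at x.
Since both observations come from the same component, the likelihood for component k is f_k(x₁)·f_k(x₂).
  f_1 = [(1/(0.41·√(2π)))·exp(−(4.3−4.97)²/(2·0.41²)) = 0.973030·exp(-1.33522) = 0.256005] × [0.0414651] = 0.0106153
  f_2 = [(1/(0.87·√(2π)))·exp(−(4.3−5.71)²/(2·0.87²)) = 0.458554·exp(-1.31332) = 0.123317] × [0.433774] = 0.0534919
  f_3 = [(1/(1.51·√(2π)))·exp(−(4.3−6.25)²/(2·1.51²)) = 0.264200·exp(-0.83385) = 0.114762] × [0.260604] = 0.0299075
Unnormalised posteriors:
  P(Z=1)·f_1 = 0.45 × 0.0106153 = 0.00477688
  P(Z=2)·f_2 = 0.26 × 0.0534919 = 0.0139079
  P(Z=3)·f_3 = 0.29 × 0.0299075 = 0.00867317
Sum: 0.00477688 + 0.0139079 + 0.00867317 = 0.0273579
P(Population 1 | x₁,x₂) = 0.00477688 / 0.0273579 ≈ 0.175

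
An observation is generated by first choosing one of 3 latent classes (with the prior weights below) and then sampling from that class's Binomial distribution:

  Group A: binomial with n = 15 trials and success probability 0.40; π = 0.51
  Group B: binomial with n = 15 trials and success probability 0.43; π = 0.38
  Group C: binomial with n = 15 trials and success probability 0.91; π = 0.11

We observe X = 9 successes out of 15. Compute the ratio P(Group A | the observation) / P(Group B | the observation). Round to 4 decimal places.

0.9523

Posterior odds = (P(Z=i) f_i(x)) / (P(Z=j) f_j(x)); the normalising sum cancels.
Binomial probabilities:
  p_A = 0.0612141
  p_B = 0.0862719
  p_C = 0.00113823
Odds = (0.51/0.38) × (0.0612141/0.0862719) = 1.34211 × 0.709549 ≈ 0.9523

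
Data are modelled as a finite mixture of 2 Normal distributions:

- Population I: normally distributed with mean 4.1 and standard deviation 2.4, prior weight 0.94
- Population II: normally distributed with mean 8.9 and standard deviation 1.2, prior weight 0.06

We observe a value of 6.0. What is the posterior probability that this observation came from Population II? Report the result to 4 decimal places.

0.0093

By Bayes' theorem, P(k | x) = π_k f_k(x) / Σ_j π_j f_j(x).
Component likelihoods at x = 6.0:
  f_I = 0.121508
  f_II = 0.0179279
Weight by the priors:
  π_I·f_I = 0.94 × 0.121508 = 0.114218
  π_II·f_II = 0.06 × 0.0179279 = 0.00107567
Evidence: 0.114218 + 0.00107567 = 0.115293
P(Population II | data) ≈ 0.0093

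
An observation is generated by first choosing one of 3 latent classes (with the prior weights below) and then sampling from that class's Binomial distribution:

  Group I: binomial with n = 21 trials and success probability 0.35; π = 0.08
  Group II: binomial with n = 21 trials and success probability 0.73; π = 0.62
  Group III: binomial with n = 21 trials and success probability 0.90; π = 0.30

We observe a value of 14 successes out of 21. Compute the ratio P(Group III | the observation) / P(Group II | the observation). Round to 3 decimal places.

0.009

Posterior odds = (π_i f_i(x)) / (π_j f_j(x)); the normalising sum cancels.
Component likelihoods at x = 14 successes out of 21:
  L_I = 0.00235967
  L_II = 0.148447
  L_III = 0.00266011
Posterior odds = (π_III·L_III) / (π_II·L_II) = (0.30·0.00266011) / (0.62·0.148447) = 0.000798034 / 0.0920371 ≈ 0.009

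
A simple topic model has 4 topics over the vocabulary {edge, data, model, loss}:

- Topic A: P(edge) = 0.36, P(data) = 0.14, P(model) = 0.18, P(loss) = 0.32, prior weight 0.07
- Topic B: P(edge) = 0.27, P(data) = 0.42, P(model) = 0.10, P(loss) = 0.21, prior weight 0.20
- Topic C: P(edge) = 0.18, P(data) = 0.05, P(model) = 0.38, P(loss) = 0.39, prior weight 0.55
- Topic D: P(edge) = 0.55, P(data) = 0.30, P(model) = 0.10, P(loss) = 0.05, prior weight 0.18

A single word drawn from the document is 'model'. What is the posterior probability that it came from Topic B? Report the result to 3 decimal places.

0.077

P(component k | x) = P(Z=k)·f_k(x) / marginal(x), where marginal(x) = Σ_j P(Z=j)·f_j(x).
Component likelihoods at x = 'model':
  f_A = P(model | comp) = 0.18
  f_B = P(model | comp) = 0.10
  f_C = P(model | comp) = 0.38
  f_D = P(model | comp) = 0.10
Weight by the priors:
  P(Z=A)·f_A = 0.07 × 0.18 = 0.0126
  P(Z=B)·f_B = 0.20 × 0.1 = 0.02
  P(Z=C)·f_C = 0.55 × 0.38 = 0.209
  P(Z=D)·f_D = 0.18 × 0.1 = 0.018
Marginal: 0.0126 + 0.02 + 0.209 + 0.018 = 0.2596
Responsibility of Topic B: 0.02 / 0.2596 ≈ 0.077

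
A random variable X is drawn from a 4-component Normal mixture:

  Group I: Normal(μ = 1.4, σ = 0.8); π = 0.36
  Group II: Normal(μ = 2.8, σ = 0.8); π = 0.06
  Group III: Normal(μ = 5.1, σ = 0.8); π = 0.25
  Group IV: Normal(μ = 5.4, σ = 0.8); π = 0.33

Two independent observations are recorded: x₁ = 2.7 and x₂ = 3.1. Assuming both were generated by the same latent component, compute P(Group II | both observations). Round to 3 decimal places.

0.845

By Bayes' theorem, P(k | x) = P(Z=k) f_k(x) / Σ_j P(Z=j) f_j(x).
Since both observations come from the same component, the likelihood for component k is f_k(x₁)·f_k(x₂).
  p_I = [(1/(0.8·√(2π)))·exp(−(2.7−1.4)²/(2·0.8²)) = 0.498678·exp(-1.32031) = 0.133173] × [0.0521512] = 0.00694513
  p_II = [(1/(0.8·√(2π)))·exp(−(2.7−2.8)²/(2·0.8²)) = 0.498678·exp(-0.00781) = 0.494797] × [0.464819] = 0.229991
  p_III = [(1/(0.8·√(2π)))·exp(−(2.7−5.1)²/(2·0.8²)) = 0.498678·exp(-4.50000) = 0.00553981] × [0.0219104] = 0.000121379
  p_IV = [(1/(0.8·√(2π)))·exp(−(2.7−5.4)²/(2·0.8²)) = 0.498678·exp(-5.69531) = 0.0016764] × [0.00799765] = 1.34072e-05
Multiply by the mixture weights:
  P(Z=I)·p_I = 0.36 × 0.00694513 = 0.00250025
  P(Z=II)·p_II = 0.06 × 0.229991 = 0.0137995
  P(Z=III)·p_III = 0.25 × 0.000121379 = 3.03448e-05
  P(Z=IV)·p_IV = 0.33 × 1.34072e-05 = 4.42439e-06
Sum: 0.00250025 + 0.0137995 + 3.03448e-05 + 4.42439e-06 = 0.0163345
P(Group II | x₁,x₂) = 0.0137995 / 0.0163345 ≈ 0.845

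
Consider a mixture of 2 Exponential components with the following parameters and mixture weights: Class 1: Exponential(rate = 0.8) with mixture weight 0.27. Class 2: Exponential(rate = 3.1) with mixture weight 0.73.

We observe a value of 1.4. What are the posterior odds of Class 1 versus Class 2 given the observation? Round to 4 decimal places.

2.3889

Posterior odds = (w_i f_i(x)) / (w_j f_j(x)); the normalising sum cancels.
Component likelihoods at x = 1.4:
  L_1 = 0.8·e^(−0.8·1.4) = 0.8·e^(−1.1200) = 0.261024
  L_2 = 3.1·e^(−3.1·1.4) = 3.1·e^(−4.3400) = 0.0404132
Posterior odds = (w_1·L_1) / (w_2·L_2) = (0.27·0.261024) / (0.73·0.0404132) = 0.0704764 / 0.0295017 ≈ 2.3889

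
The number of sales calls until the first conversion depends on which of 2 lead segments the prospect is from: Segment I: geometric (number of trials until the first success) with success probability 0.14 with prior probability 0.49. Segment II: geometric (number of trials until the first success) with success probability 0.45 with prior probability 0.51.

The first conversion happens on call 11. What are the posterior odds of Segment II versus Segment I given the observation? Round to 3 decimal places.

0.038

The posterior odds equal the prior odds times the likelihood ratio: (π_i/π_j)·(f_i(x)/f_j(x)).
Evaluate each component's likelihood at the observed value:
  L_I = 0.14·(1−0.14)^10 = 0.14·0.221302 = 0.0309822
  L_II = 0.45·(1−0.45)^10 = 0.45·0.00253295 = 0.00113983
Posterior odds = (π_II·L_II) / (π_I·L_I) = (0.51·0.00113983) / (0.49·0.0309822) = 0.000581312 / 0.0151813 ≈ 0.038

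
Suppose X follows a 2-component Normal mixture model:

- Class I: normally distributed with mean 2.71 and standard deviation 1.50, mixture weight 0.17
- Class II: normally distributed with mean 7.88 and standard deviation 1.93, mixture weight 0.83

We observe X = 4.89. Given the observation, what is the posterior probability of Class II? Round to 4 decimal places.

By Bayes' theorem, P(k | x) = w_k f_k(x) / Σ_j w_j f_j(x).
Component likelihoods at x = 4.89:
  p_I = 0.092505
  p_II = 0.0622558
Weight by the priors:
  w_I·p_I = 0.17 × 0.092505 = 0.0157259
  w_II·p_II = 0.83 × 0.0622558 = 0.0516723
Denominator: 0.0157259 + 0.0516723 = 0.0673981
So the posterior for Class II is 0.0516723 / 0.0673981 ≈ 0.7667.

0.7667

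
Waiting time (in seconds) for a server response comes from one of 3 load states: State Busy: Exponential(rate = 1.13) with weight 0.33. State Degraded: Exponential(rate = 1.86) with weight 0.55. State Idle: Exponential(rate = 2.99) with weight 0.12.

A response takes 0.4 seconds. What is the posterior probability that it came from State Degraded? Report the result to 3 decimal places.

The responsibility of component k is P(Z=k) f_k(x) divided by Σ_j P(Z=j) f_j(x).
Evaluate each component's likelihood at the observed value:
  p_Busy = 1.13·e^(−1.13·0.4) = 1.13·e^(−0.4520) = 0.71908
  p_Degraded = 1.86·e^(−1.86·0.4) = 1.86·e^(−0.7440) = 0.883889
  p_Idle = 2.99·e^(−2.99·0.4) = 2.99·e^(−1.1960) = 0.90418
Weight by the priors:
  P(Z=Busy)·p_Busy = 0.33 × 0.71908 = 0.237296
  P(Z=Degraded)·p_Degraded = 0.55 × 0.883889 = 0.486139
  P(Z=Idle)·p_Idle = 0.12 × 0.90418 = 0.108502
Marginal: 0.237296 + 0.486139 + 0.108502 = 0.831937
Responsibility of State Degraded: 0.486139 / 0.831937 ≈ 0.584

0.584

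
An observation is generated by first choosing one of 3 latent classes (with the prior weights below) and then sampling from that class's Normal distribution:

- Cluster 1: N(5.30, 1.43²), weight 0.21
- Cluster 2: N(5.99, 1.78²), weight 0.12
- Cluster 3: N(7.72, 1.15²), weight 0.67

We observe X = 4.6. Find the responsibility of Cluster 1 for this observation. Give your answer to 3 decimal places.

By Bayes' theorem, P(k | x) = π_k f_k(x) / Σ_j π_j f_j(x).
Evaluate each component's likelihood at the observed value:
  f_1 = (1/(1.43·√(2π)))·exp(−(4.6−5.30)²/(2·1.43²)) = 0.278981·exp(-0.11981) = 0.247481
  f_2 = (1/(1.78·√(2π)))·exp(−(4.6−5.99)²/(2·1.78²)) = 0.224125·exp(-0.30490) = 0.165224
  f_3 = (1/(1.15·√(2π)))·exp(−(4.6−7.72)²/(2·1.15²)) = 0.346906·exp(-3.68030) = 0.00874736
Prior × likelihood for each component:
  π_1·f_1 = 0.21 × 0.247481 = 0.0519709
  π_2·f_2 = 0.12 × 0.165224 = 0.0198269
  π_3·f_3 = 0.67 × 0.00874736 = 0.00586073
Normaliser: 0.0519709 + 0.0198269 + 0.00586073 = 0.0776585
So the posterior for Cluster 1 is 0.0519709 / 0.0776585 ≈ 0.669.

0.669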